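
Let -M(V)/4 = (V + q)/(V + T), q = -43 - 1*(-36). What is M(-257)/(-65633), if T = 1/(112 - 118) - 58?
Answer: 6336/124112003 ≈ 5.1051e-5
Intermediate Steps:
T = -349/6 (T = 1/(-6) - 58 = -1/6 - 58 = -349/6 ≈ -58.167)
q = -7 (q = -43 + 36 = -7)
M(V) = -4*(-7 + V)/(-349/6 + V) (M(V) = -4*(V - 7)/(V - 349/6) = -4*(-7 + V)/(-349/6 + V))
M(-257)/(-65633) = (24*(7 - 1*(-257))/(-349 + 6*(-257)))/(-65633) = (24*(7 + 257)/(-349 - 1542))*(-1/65633) = (24*264/(-1891))*(-1/65633) = (24*(-1/1891)*264)*(-1/65633) = -6336/1891*(-1/65633) = 6336/124112003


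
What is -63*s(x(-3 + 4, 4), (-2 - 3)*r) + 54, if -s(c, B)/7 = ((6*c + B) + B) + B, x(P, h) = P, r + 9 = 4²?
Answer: -43605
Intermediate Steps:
r = 7 (r = -9 + 4² = -9 + 16 = 7)
s(c, B) = -42*c - 21*B (s(c, B) = -7*(((6*c + B) + B) + B) = -7*(((B + 6*c) + B) + B) = -7*((2*B + 6*c) + B) = -7*(3*B + 6*c) = -42*c - 21*B)
-63*s(x(-3 + 4, 4), (-2 - 3)*r) + 54 = -63*(-42*(-3 + 4) - 21*(-2 - 3)*7) + 54 = -63*(-42*1 - (-105)*7) + 54 = -63*(-42 - 21*(-35)) + 54 = -63*(-42 + 735) + 54 = -63*693 + 54 = -43659 + 54 = -43605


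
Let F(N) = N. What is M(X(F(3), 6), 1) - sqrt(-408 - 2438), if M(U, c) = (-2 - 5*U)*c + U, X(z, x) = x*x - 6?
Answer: -122 - I*sqrt(2846) ≈ -122.0 - 53.348*I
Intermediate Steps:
X(z, x) = -6 + x**2 (X(z, x) = x**2 - 6 = -6 + x**2)
M(U, c) = U + c*(-2 - 5*U) (M(U, c) = c*(-2 - 5*U) + U = U + c*(-2 - 5*U))
M(X(F(3), 6), 1) - sqrt(-408 - 2438) = ((-6 + 6**2) - 2*1 - 5*(-6 + 6**2)*1) - sqrt(-408 - 2438) = ((-6 + 36) - 2 - 5*(-6 + 36)*1) - sqrt(-2846) = (30 - 2 - 5*30*1) - I*sqrt(2846) = (30 - 2 - 150) - I*sqrt(2846) = -122 - I*sqrt(2846)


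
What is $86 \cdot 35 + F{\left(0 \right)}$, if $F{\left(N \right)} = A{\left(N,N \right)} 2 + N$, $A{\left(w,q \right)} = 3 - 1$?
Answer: $3014$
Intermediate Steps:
$A{\left(w,q \right)} = 2$ ($A{\left(w,q \right)} = 3 - 1 = 2$)
$F{\left(N \right)} = 4 + N$ ($F{\left(N \right)} = 2 \cdot 2 + N = 4 + N$)
$86 \cdot 35 + F{\left(0 \right)} = 86 \cdot 35 + \left(4 + 0\right) = 3010 + 4 = 3014$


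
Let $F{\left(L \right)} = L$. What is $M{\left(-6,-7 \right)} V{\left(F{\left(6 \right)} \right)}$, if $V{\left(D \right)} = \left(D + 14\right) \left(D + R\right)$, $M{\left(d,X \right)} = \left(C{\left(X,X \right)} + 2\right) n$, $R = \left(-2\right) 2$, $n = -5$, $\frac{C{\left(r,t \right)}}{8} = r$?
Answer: $10800$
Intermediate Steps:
$C{\left(r,t \right)} = 8 r$
$R = -4$
$M{\left(d,X \right)} = -10 - 40 X$ ($M{\left(d,X \right)} = \left(8 X + 2\right) \left(-5\right) = \left(2 + 8 X\right) \left(-5\right) = -10 - 40 X$)
$V{\left(D \right)} = \left(-4 + D\right) \left(14 + D\right)$ ($V{\left(D \right)} = \left(D + 14\right) \left(D - 4\right) = \left(14 + D\right) \left(-4 + D\right) = \left(-4 + D\right) \left(14 + D\right)$)
$M{\left(-6,-7 \right)} V{\left(F{\left(6 \right)} \right)} = \left(-10 - -280\right) \left(-56 + 6^{2} + 10 \cdot 6\right) = \left(-10 + 280\right) \left(-56 + 36 + 60\right) = 270 \cdot 40 = 10800$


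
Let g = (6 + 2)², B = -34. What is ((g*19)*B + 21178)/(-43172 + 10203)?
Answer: 20166/32969 ≈ 0.61167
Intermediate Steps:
g = 64 (g = 8² = 64)
((g*19)*B + 21178)/(-43172 + 10203) = ((64*19)*(-34) + 21178)/(-43172 + 10203) = (1216*(-34) + 21178)/(-32969) = (-41344 + 21178)*(-1/32969) = -20166*(-1/32969) = 20166/32969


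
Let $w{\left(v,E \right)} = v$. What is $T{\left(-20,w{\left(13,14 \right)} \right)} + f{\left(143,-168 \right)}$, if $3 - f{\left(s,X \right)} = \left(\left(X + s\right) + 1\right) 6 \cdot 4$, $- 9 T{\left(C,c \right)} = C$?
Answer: $\frac{5231}{9} \approx 581.22$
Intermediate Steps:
$T{\left(C,c \right)} = - \frac{C}{9}$
$f{\left(s,X \right)} = -21 - 24 X - 24 s$ ($f{\left(s,X \right)} = 3 - \left(\left(X + s\right) + 1\right) 6 \cdot 4 = 3 - \left(1 + X + s\right) 6 \cdot 4 = 3 - \left(6 + 6 X + 6 s\right) 4 = 3 - \left(24 + 24 X + 24 s\right) = -21 - 24 X - 24 s$)
$T{\left(-20,w{\left(13,14 \right)} \right)} + f{\left(143,-168 \right)} = \left(- \frac{1}{9}\right) \left(-20\right) - -579 = \frac{20}{9} - -579 = \frac{20}{9} + 579 = \frac{5231}{9}$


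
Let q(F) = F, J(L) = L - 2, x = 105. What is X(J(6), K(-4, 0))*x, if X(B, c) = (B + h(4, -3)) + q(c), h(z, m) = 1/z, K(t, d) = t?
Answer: 105/4 ≈ 26.250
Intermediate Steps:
J(L) = -2 + L
X(B, c) = 1/4 + B + c (X(B, c) = (B + 1/4) + c = (1/4 + B) + c = 1/4 + B + c)
X(J(6), K(-4, 0))*x = (1/4 + (-2 + 6) - 4)*105 = (1/4 + 4 - 4)*105 = (1/4)*105 = 105/4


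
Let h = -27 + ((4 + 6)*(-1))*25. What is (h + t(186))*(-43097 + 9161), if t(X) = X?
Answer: 3088176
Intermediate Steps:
h = -277 (h = -27 + (10*(-1))*25 = -27 - 10*25 = -27 - 250 = -277)
(h + t(186))*(-43097 + 9161) = (-277 + 186)*(-43097 + 9161) = -91*(-33936) = 3088176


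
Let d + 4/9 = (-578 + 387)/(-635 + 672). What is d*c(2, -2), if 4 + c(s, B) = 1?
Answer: 1867/111 ≈ 16.820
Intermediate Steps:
d = -1867/333 (d = -4/9 + (-578 + 387)/(-635 + 672) = -4/9 - 191/37 = -1867/333 ≈ -5.6066)
c(s, B) = -3 (c(s, B) = -4 + 1 = -3)
d*c(2, -2) = -1867/333*(-3) = 1867/111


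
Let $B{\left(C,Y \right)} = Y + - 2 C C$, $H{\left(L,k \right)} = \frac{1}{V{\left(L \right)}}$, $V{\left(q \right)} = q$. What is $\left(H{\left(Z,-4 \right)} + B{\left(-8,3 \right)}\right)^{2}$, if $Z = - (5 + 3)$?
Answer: $\frac{1002001}{64} \approx 15656.0$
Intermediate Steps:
$Z = -8$ ($Z = \left(-1\right) 8 = -8$)
$H{\left(L,k \right)} = \frac{1}{L}$
$B{\left(C,Y \right)} = Y - 2 C^{2}$
$\left(H{\left(Z,-4 \right)} + B{\left(-8,3 \right)}\right)^{2} = \left(\frac{1}{-8} + \left(3 - 2 \left(-8\right)^{2}\right)\right)^{2} = \left(- \frac{1}{8} + \left(3 - 128\right)\right)^{2} = \left(- \frac{1}{8} - 125\right)^{2} = \left(- \frac{1001}{8}\right)^{2} = \frac{1002001}{64}$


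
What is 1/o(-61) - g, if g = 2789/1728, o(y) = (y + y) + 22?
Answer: -70157/43200 ≈ -1.6240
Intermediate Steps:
o(y) = 22 + 2*y (o(y) = 2*y + 22 = 22 + 2*y)
g = 2789/1728 (g = 2789*(1/1728) = 2789/1728 ≈ 1.6140)
1/o(-61) - g = 1/(22 + 2*(-61)) - 1*2789/1728 = 1/(22 - 122) - 2789/1728 = 1/(-100) - 2789/1728 = -1/100 - 2789/1728 = -70157/43200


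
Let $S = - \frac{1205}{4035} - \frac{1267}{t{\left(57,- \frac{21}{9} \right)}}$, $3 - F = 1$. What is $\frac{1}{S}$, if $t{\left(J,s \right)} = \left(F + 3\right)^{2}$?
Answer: $- \frac{20175}{1028494} \approx -0.019616$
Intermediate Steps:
$F = 2$ ($F = 3 - 1 = 2$)
$t{\left(J,s \right)} = 25$ ($t{\left(J,s \right)} = \left(2 + 3\right)^{2} = 5^{2} = 25$)
$S = - \frac{1028494}{20175}$ ($S = - \frac{1205}{4035} - \frac{1267}{25} = \left(-1205\right) \frac{1}{4035} - \frac{1267}{25} = - \frac{241}{807} - \frac{1267}{25} = - \frac{1028494}{20175} \approx -50.979$)
$\frac{1}{S} = \frac{1}{- \frac{1028494}{20175}} = - \frac{20175}{1028494}$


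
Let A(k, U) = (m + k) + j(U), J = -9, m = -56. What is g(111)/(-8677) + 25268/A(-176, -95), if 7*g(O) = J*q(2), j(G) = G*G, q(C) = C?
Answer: 1534911326/534078027 ≈ 2.8739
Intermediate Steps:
j(G) = G²
g(O) = -18/7 (g(O) = (-9*2)/7 = (⅐)*(-18) = -18/7)
A(k, U) = -56 + k + U² (A(k, U) = (-56 + k) + U² = -56 + k + U²)
g(111)/(-8677) + 25268/A(-176, -95) = -18/7/(-8677) + 25268/(-56 - 176 + (-95)²) = -18/7*(-1/8677) + 25268/(-56 - 176 + 9025) = 18/60739 + 25268/8793 = 1534911326/534078027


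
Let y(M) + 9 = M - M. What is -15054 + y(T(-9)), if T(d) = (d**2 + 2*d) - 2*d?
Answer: -15063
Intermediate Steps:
T(d) = d**2
y(M) = -9 (y(M) = -9 + (M - M) = -9 + 0 = -9)
-15054 + y(T(-9)) = -15054 - 9 = -15063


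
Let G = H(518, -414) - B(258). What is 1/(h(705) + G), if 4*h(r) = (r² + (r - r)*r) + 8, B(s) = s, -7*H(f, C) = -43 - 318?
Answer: 28/3473451 ≈ 8.0611e-6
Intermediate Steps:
H(f, C) = 361/7 (H(f, C) = -(-43 - 318)/7 = -⅐*(-361) = 361/7)
h(r) = 2 + r²/4 (h(r) = ((r² + (r - r)*r) + 8)/4 = ((r² + 0*r) + 8)/4 = ((r² + 0) + 8)/4 = (r² + 8)/4 = (8 + r²)/4 = 2 + r²/4)
G = -1445/7 (G = 361/7 - 1*258 = 361/7 - 258 = -1445/7 ≈ -206.43)
1/(h(705) + G) = 1/((2 + (¼)*705²) - 1445/7) = 1/((2 + (¼)*497025) - 1445/7) = 1/((2 + 497025/4) - 1445/7) = 1/(497033/4 - 1445/7) = 1/(3473451/28) = 28/3473451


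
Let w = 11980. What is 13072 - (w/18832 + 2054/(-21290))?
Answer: 655097932861/50116660 ≈ 13071.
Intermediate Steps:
13072 - (w/18832 + 2054/(-21290)) = 13072 - (11980/18832 + 2054/(-21290)) = 13072 - (11980*(1/18832) + 2054*(-1/21290)) = 13072 - (2995/4708 - 1027/10645) = 13072 - 1*27046659/50116660 = 13072 - 27046659/50116660 = 655097932861/50116660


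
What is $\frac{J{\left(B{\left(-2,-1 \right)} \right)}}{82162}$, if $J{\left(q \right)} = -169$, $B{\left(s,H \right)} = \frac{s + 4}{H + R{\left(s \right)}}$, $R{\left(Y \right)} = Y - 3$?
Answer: $- \frac{169}{82162} \approx -0.0020569$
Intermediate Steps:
$R{\left(Y \right)} = -3 + Y$
$B{\left(s,H \right)} = \frac{4 + s}{-3 + H + s}$ ($B{\left(s,H \right)} = \frac{s + 4}{H + \left(-3 + s\right)} = \frac{4 + s}{-3 + H + s}$)
$\frac{J{\left(B{\left(-2,-1 \right)} \right)}}{82162} = - \frac{169}{82162}$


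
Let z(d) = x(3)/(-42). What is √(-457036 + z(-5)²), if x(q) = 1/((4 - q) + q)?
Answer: I*√12899384063/168 ≈ 676.04*I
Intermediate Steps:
x(q) = ¼ (x(q) = 1/4 = (¼)*1 = ¼)
z(d) = -1/168 (z(d) = (¼)/(-42) = (¼)*(-1/42) = -1/168)
√(-457036 + z(-5)²) = √(-457036 + (-1/168)²) = √(-457036 + 1/28224) = √(-12899384063/28224) = I*√12899384063/168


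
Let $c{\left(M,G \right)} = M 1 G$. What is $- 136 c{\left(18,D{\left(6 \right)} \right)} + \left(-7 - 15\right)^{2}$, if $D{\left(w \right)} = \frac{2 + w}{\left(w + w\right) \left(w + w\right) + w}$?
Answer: $\frac{8836}{25} \approx 353.44$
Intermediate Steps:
$D{\left(w \right)} = \frac{2 + w}{w + 4 w^{2}}$ ($D{\left(w \right)} = \frac{2 + w}{2 w 2 w + w} = \frac{2 + w}{4 w^{2} + w} = \frac{2 + w}{w + 4 w^{2}}$)
$c{\left(M,G \right)} = G M$ ($c{\left(M,G \right)} = M G = G M$)
$- 136 c{\left(18,D{\left(6 \right)} \right)} + \left(-7 - 15\right)^{2} = - 136 \frac{2 + 6}{6 \left(1 + 4 \cdot 6\right)} 18 + \left(-7 - 15\right)^{2} = - 136 \cdot \frac{1}{6} \frac{1}{1 + 24} \cdot 8 \cdot 18 + \left(-22\right)^{2} = - 136 \cdot \frac{1}{6} \cdot \frac{1}{25} \cdot 8 \cdot 18 + 484 = - 136 \cdot \frac{4}{75} \cdot 18 + 484 = \left(-136\right) \frac{24}{25} + 484 = - \frac{3264}{25} + 484 = \frac{8836}{25}$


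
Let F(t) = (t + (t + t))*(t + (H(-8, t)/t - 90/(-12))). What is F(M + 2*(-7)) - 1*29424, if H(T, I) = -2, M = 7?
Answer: -58881/2 ≈ -29441.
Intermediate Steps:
F(t) = 3*t*(15/2 + t - 2/t) (F(t) = (t + (t + t))*(t + (-2/t - 90/(-12))) = (t + 2*t)*(t + (-2/t - 90*(-1/12))) = (3*t)*(t + (-2/t + 15/2)) = (3*t)*(t + (15/2 - 2/t)) = (3*t)*(15/2 + t - 2/t) = 3*t*(15/2 + t - 2/t))
F(M + 2*(-7)) - 1*29424 = (-6 + 3*(7 + 2*(-7))² + 45*(7 + 2*(-7))/2) - 1*29424 = (-6 + 3*(7 - 14)² + 45*(7 - 14)/2) - 29424 = (-6 + 3*(-7)² + (45/2)*(-7)) - 29424 = (-6 + 3*49 - 315/2) - 29424 = (-6 + 147 - 315/2) - 29424 = -33/2 - 29424 = -58881/2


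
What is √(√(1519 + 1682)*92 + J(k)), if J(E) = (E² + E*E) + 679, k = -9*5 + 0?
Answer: √(4729 + 92*√3201) ≈ 99.670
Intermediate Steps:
k = -45 (k = -45 + 0 = -45)
J(E) = 679 + 2*E² (J(E) = (E² + E²) + 679 = 2*E² + 679 = 679 + 2*E²)
√(√(1519 + 1682)*92 + J(k)) = √(√(1519 + 1682)*92 + (679 + 2*(-45)²)) = √(√3201*92 + (679 + 2*2025)) = √(92*√3201 + (679 + 4050)) = √(92*√3201 + 4729) = √(4729 + 92*√3201)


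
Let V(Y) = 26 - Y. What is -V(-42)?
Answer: -68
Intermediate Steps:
-V(-42) = -(26 - 1*(-42)) = -(26 + 42) = -1*68 = -68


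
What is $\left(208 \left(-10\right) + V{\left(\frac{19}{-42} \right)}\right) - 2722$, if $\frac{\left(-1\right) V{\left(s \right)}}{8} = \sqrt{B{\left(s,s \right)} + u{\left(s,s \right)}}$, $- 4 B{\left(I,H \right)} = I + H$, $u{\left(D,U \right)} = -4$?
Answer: $-4802 - \frac{4 i \sqrt{6657}}{21} \approx -4802.0 - 15.541 i$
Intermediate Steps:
$B{\left(I,H \right)} = - \frac{H}{4} - \frac{I}{4}$ ($B{\left(I,H \right)} = - \frac{I + H}{4} = - \frac{H + I}{4} = - \frac{H}{4} - \frac{I}{4}$)
$V{\left(s \right)} = - 8 \sqrt{-4 - \frac{s}{2}}$ ($V{\left(s \right)} = - 8 \sqrt{\left(- \frac{s}{4} - \frac{s}{4}\right) - 4} = - 8 \sqrt{- \frac{s}{2} - 4} = - 8 \sqrt{-4 - \frac{s}{2}}$)
$\left(208 \left(-10\right) + V{\left(\frac{19}{-42} \right)}\right) - 2722 = \left(208 \left(-10\right) - 4 \sqrt{-16 - 2 \frac{19}{-42}}\right) - 2722 = \left(-2080 - 4 \sqrt{-16 - 2 \cdot 19 \left(- \frac{1}{42}\right)}\right) - 2722 = \left(-2080 - 4 \sqrt{-16 - - \frac{19}{21}}\right) - 2722 = \left(-2080 - 4 \sqrt{-16 + \frac{19}{21}}\right) - 2722 = \left(-2080 - 4 \sqrt{- \frac{317}{21}}\right) - 2722 = \left(-2080 - 4 \frac{i \sqrt{6657}}{21}\right) - 2722 = \left(-2080 - \frac{4 i \sqrt{6657}}{21}\right) - 2722 = -4802 - \frac{4 i \sqrt{6657}}{21}$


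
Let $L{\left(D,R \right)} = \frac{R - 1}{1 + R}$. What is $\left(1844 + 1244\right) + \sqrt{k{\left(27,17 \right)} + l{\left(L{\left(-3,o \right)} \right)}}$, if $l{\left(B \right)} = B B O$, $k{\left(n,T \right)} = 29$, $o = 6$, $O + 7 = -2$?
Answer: $3088 + \frac{2 \sqrt{299}}{7} \approx 3092.9$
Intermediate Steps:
$O = -9$ ($O = -7 - 2 = -9$)
$L{\left(D,R \right)} = \frac{-1 + R}{1 + R}$
$l{\left(B \right)} = - 9 B^{2}$ ($l{\left(B \right)} = B B \left(-9\right) = B^{2} \left(-9\right) = - 9 B^{2}$)
$\left(1844 + 1244\right) + \sqrt{k{\left(27,17 \right)} + l{\left(L{\left(-3,o \right)} \right)}} = \left(1844 + 1244\right) + \sqrt{29 - 9 \left(\frac{-1 + 6}{1 + 6}\right)^{2}} = 3088 + \sqrt{29 - 9 \left(\frac{1}{7} \cdot 5\right)^{2}} = 3088 + \sqrt{29 - 9 \left(\frac{5}{7}\right)^{2}} = 3088 + \sqrt{29 - \frac{225}{49}} = 3088 + \sqrt{\frac{1196}{49}} = 3088 + \frac{2 \sqrt{299}}{7}$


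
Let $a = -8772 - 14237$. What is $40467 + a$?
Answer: $17458$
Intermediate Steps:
$a = -23009$ ($a = -8772 - 14237 = -23009$)
$40467 + a = 40467 - 23009 = 17458$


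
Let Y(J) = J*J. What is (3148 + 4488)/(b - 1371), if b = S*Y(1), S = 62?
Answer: -7636/1309 ≈ -5.8335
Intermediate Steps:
Y(J) = J²
b = 62 (b = 62*1² = 62*1 = 62)
(3148 + 4488)/(b - 1371) = (3148 + 4488)/(62 - 1371) = 7636/(-1309) = 7636*(-1/1309) = -7636/1309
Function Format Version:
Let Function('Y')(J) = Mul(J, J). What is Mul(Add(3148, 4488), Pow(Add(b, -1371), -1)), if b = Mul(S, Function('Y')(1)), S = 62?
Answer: Rational(-7636, 1309) ≈ -5.8335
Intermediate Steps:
Function('Y')(J) = Pow(J, 2)
b = 62 (b = Mul(62, Pow(1, 2)) = Mul(62, 1) = 62)
Mul(Add(3148, 4488), Pow(Add(b, -1371), -1)) = Mul(Add(3148, 4488), Pow(Add(62, -1371), -1)) = Mul(7636, Pow(-1309, -1)) = Mul(7636, Rational(-1, 1309)) = Rational(-7636, 1309)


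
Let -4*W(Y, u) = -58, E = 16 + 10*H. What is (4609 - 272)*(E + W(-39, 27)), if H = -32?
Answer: -2511123/2 ≈ -1.2556e+6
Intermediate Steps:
E = -304 (E = 16 + 10*(-32) = 16 - 320 = -304)
W(Y, u) = 29/2 (W(Y, u) = -¼*(-58) = 29/2)
(4609 - 272)*(E + W(-39, 27)) = (4609 - 272)*(-304 + 29/2) = 4337*(-579/2) = -2511123/2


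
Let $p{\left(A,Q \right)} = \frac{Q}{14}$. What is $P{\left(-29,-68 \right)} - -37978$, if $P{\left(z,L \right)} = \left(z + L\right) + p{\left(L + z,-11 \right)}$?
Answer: $\frac{530323}{14} \approx 37880.0$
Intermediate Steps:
$p{\left(A,Q \right)} = \frac{Q}{14}$ ($p{\left(A,Q \right)} = Q \frac{1}{14} = \frac{Q}{14}$)
$P{\left(z,L \right)} = - \frac{11}{14} + L + z$ ($P{\left(z,L \right)} = \left(z + L\right) + \frac{1}{14} \left(-11\right) = \left(L + z\right) - \frac{11}{14} = - \frac{11}{14} + L + z$)
$P{\left(-29,-68 \right)} - -37978 = \left(- \frac{11}{14} - 68 - 29\right) - -37978 = - \frac{1369}{14} + 37978 = \frac{530323}{14}$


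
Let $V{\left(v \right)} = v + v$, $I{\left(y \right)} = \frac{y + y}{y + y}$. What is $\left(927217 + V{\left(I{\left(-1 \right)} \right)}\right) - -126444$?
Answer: $1053663$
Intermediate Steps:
$I{\left(y \right)} = 1$ ($I{\left(y \right)} = \frac{2 y}{2 y} = 2 y \frac{1}{2 y} = 1$)
$V{\left(v \right)} = 2 v$
$\left(927217 + V{\left(I{\left(-1 \right)} \right)}\right) - -126444 = \left(927217 + 2 \cdot 1\right) - -126444 = \left(927217 + 2\right) + 126444 = 927219 + 126444 = 1053663$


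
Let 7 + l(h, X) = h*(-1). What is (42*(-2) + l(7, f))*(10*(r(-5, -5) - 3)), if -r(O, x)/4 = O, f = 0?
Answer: -16660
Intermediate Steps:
l(h, X) = -7 - h (l(h, X) = -7 + h*(-1) = -7 - h)
r(O, x) = -4*O
(42*(-2) + l(7, f))*(10*(r(-5, -5) - 3)) = (42*(-2) + (-7 - 1*7))*(10*(-4*(-5) - 3)) = (-84 + (-7 - 7))*(10*(20 - 3)) = (-84 - 14)*(10*17) = -98*170 = -16660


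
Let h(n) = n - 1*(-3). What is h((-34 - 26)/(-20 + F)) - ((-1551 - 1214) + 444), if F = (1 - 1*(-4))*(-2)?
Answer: 2326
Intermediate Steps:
F = -10 (F = (1 + 4)*(-2) = 5*(-2) = -10)
h(n) = 3 + n (h(n) = n + 3 = 3 + n)
h((-34 - 26)/(-20 + F)) - ((-1551 - 1214) + 444) = (3 + (-34 - 26)/(-20 - 10)) - ((-1551 - 1214) + 444) = (3 - 60/(-30)) - (-2765 + 444) = (3 - 60*(-1/30)) - 1*(-2321) = (3 + 2) + 2321 = 5 + 2321 = 2326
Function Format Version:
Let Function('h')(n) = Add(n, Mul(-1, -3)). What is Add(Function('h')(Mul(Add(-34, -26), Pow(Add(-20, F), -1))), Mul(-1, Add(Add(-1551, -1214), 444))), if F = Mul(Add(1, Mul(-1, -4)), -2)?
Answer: 2326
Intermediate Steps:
F = -10 (F = Mul(Add(1, 4), -2) = Mul(5, -2) = -10)
Function('h')(n) = Add(3, n) (Function('h')(n) = Add(n, 3) = Add(3, n))
Add(Function('h')(Mul(Add(-34, -26), Pow(Add(-20, F), -1))), Mul(-1, Add(Add(-1551, -1214), 444))) = Add(Add(3, Mul(Add(-34, -26), Pow(Add(-20, -10), -1))), Mul(-1, Add(Add(-1551, -1214), 444))) = Add(Add(3, Mul(-60, Pow(-30, -1))), Mul(-1, Add(-2765, 444))) = Add(Add(3, Mul(-60, Rational(-1, 30))), Mul(-1, -2321)) = Add(Add(3, 2), 2321) = Add(5, 2321) = 2326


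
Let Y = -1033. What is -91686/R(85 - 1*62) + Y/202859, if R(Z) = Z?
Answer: -18599354033/4665757 ≈ -3986.4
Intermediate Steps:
-91686/R(85 - 1*62) + Y/202859 = -91686/(85 - 1*62) - 1033/202859 = -91686/(85 - 62) - 1033*1/202859 = -91686/23 - 1033/202859 = -18599354033/4665757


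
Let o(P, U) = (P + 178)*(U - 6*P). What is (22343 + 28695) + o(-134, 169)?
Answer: 93850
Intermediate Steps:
o(P, U) = (178 + P)*(U - 6*P)
(22343 + 28695) + o(-134, 169) = (22343 + 28695) + (-1068*(-134) - 6*(-134)² + 178*169 - 134*169) = 51038 + (143112 - 6*17956 + 30082 - 22646) = 51038 + (143112 - 107736 + 30082 - 22646) = 51038 + 42812 = 93850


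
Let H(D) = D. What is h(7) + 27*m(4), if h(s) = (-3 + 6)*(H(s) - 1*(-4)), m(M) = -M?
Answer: -75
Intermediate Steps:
h(s) = 12 + 3*s (h(s) = (-3 + 6)*(s - 1*(-4)) = 3*(s + 4) = 3*(4 + s) = 12 + 3*s)
h(7) + 27*m(4) = (12 + 3*7) + 27*(-1*4) = (12 + 21) + 27*(-4) = 33 - 108 = -75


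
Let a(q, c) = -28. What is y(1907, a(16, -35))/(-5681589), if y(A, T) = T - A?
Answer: 645/1893863 ≈ 0.00034057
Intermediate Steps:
y(1907, a(16, -35))/(-5681589) = (-28 - 1*1907)/(-5681589) = (-28 - 1907)*(-1/5681589) = -1935*(-1/5681589) = 645/1893863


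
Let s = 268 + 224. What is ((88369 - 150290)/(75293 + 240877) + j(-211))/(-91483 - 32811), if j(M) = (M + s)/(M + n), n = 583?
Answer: -10968193/2436478106760 ≈ -4.5017e-6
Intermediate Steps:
s = 492
j(M) = (492 + M)/(583 + M) (j(M) = (M + 492)/(M + 583) = (492 + M)/(583 + M))
((88369 - 150290)/(75293 + 240877) + j(-211))/(-91483 - 32811) = ((88369 - 150290)/(75293 + 240877) + (492 - 211)/(583 - 211))/(-91483 - 32811) = (-61921/316170 + 281/372)/(-124294) = (-61921*1/316170 + (1/372)*281)*(-1/124294) = (-61921/316170 + 281/372)*(-1/124294) = (10968193/19602540)*(-1/124294) = -10968193/2436478106760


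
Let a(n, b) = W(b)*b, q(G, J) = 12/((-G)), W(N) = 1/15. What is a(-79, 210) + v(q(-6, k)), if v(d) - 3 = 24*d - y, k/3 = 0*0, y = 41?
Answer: 24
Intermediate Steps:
k = 0 (k = 3*(0*0) = 3*0 = 0)
W(N) = 1/15
q(G, J) = -12/G (q(G, J) = 12*(-1/G) = -12/G)
v(d) = -38 + 24*d (v(d) = 3 + (24*d - 1*41) = 3 + (24*d - 41) = 3 + (-41 + 24*d) = -38 + 24*d)
a(n, b) = b/15
a(-79, 210) + v(q(-6, k)) = (1/15)*210 + (-38 + 24*(-12/(-6))) = 14 + (-38 + 24*(-12*(-⅙))) = 14 + (-38 + 24*2) = 14 + (-38 + 48) = 14 + 10 = 24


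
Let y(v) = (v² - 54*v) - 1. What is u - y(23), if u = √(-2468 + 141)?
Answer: 714 + I*√2327 ≈ 714.0 + 48.239*I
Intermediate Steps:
y(v) = -1 + v² - 54*v
u = I*√2327 (u = √(-2327) = I*√2327 ≈ 48.239*I)
u - y(23) = I*√2327 - (-1 + 23² - 54*23) = I*√2327 - (-1 + 529 - 1242) = I*√2327 - 1*(-714) = I*√2327 + 714 = 714 + I*√2327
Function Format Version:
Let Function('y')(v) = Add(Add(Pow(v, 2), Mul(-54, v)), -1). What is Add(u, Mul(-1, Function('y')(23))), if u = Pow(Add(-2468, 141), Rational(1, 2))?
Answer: Add(714, Mul(I, Pow(2327, Rational(1, 2)))) ≈ Add(714.00, Mul(48.239, I))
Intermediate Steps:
Function('y')(v) = Add(-1, Pow(v, 2), Mul(-54, v))
u = Mul(I, Pow(2327, Rational(1, 2))) (u = Pow(-2327, Rational(1, 2)) = Mul(I, Pow(2327, Rational(1, 2))) ≈ Mul(48.239, I))
Add(u, Mul(-1, Function('y')(23))) = Add(Mul(I, Pow(2327, Rational(1, 2))), Mul(-1, Add(-1, Pow(23, 2), Mul(-54, 23)))) = Add(Mul(I, Pow(2327, Rational(1, 2))), Mul(-1, Add(-1, 529, -1242))) = Add(Mul(I, Pow(2327, Rational(1, 2))), Mul(-1, -714)) = Add(Mul(I, Pow(2327, Rational(1, 2))), 714) = Add(714, Mul(I, Pow(2327, Rational(1, 2))))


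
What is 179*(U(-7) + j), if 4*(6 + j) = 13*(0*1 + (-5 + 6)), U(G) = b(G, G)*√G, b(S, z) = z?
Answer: -1969/4 - 1253*I*√7 ≈ -492.25 - 3315.1*I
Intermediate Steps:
U(G) = G^(3/2) (U(G) = G*√G = G^(3/2))
j = -11/4 (j = -6 + (13*(0*1 + (-5 + 6)))/4 = -6 + (13*(0 + 1))/4 = -6 + (13*1)/4 = -6 + (¼)*13 = -6 + 13/4 = -11/4 ≈ -2.7500)
179*(U(-7) + j) = 179*((-7)^(3/2) - 11/4) = 179*(-7*I*√7 - 11/4) = 179*(-11/4 - 7*I*√7) = -1969/4 - 1253*I*√7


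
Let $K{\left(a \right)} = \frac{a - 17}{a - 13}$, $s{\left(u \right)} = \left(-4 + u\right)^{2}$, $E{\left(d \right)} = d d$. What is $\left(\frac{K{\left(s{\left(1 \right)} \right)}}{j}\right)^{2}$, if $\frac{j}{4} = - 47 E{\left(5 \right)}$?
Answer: $\frac{1}{5522500} \approx 1.8108 \cdot 10^{-7}$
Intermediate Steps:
$E{\left(d \right)} = d^{2}$
$K{\left(a \right)} = \frac{-17 + a}{-13 + a}$
$j = -4700$ ($j = 4 \left(- 47 \cdot 5^{2}\right) = 4 \left(\left(-47\right) 25\right) = 4 \left(-1175\right) = -4700$)
$\left(\frac{K{\left(s{\left(1 \right)} \right)}}{j}\right)^{2} = \left(\frac{\frac{1}{-13 + \left(-4 + 1\right)^{2}} \left(-17 + \left(-4 + 1\right)^{2}\right)}{-4700}\right)^{2} = \left(\frac{-17 + \left(-3\right)^{2}}{-13 + \left(-3\right)^{2}} \left(- \frac{1}{4700}\right)\right)^{2} = \left(\frac{-17 + 9}{-13 + 9} \left(- \frac{1}{4700}\right)\right)^{2} = \left(\frac{1}{-4} \left(-8\right) \left(- \frac{1}{4700}\right)\right)^{2} = \left(\left(- \frac{1}{4}\right) \left(-8\right) \left(- \frac{1}{4700}\right)\right)^{2} = \left(2 \left(- \frac{1}{4700}\right)\right)^{2} = \left(- \frac{1}{2350}\right)^{2} = \frac{1}{5522500}$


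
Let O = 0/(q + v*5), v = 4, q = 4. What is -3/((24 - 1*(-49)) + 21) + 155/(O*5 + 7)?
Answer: 14549/658 ≈ 22.111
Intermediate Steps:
O = 0 (O = 0/(4 + 4*5) = 0/(4 + 20) = 0/24 = 0*(1/24) = 0)
-3/((24 - 1*(-49)) + 21) + 155/(O*5 + 7) = -3/((24 - 1*(-49)) + 21) + 155/(0*5 + 7) = -3/((24 + 49) + 21) + 155/(0 + 7) = -3/(73 + 21) + 155/7 = -3/94 + 155*(⅐) = (1/94)*(-3) + 155/7 = -3/94 + 155/7 = 14549/658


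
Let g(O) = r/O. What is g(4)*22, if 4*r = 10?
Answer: 55/4 ≈ 13.750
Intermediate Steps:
r = 5/2 (r = (¼)*10 = 5/2 ≈ 2.5000)
g(O) = 5/(2*O)
g(4)*22 = ((5/2)/4)*22 = ((5/2)*(¼))*22 = (5/8)*22 = 55/4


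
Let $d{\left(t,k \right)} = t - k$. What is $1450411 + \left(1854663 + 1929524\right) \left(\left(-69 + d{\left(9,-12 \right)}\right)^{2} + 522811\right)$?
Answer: $1987134806916$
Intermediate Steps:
$1450411 + \left(1854663 + 1929524\right) \left(\left(-69 + d{\left(9,-12 \right)}\right)^{2} + 522811\right) = 1450411 + \left(1854663 + 1929524\right) \left(\left(-69 + \left(9 - -12\right)\right)^{2} + 522811\right) = 1450411 + 3784187 \left(\left(-69 + \left(9 + 12\right)\right)^{2} + 522811\right) = 1450411 + 3784187 \left(\left(-69 + 21\right)^{2} + 522811\right) = 1450411 + 3784187 \left(\left(-48\right)^{2} + 522811\right) = 1450411 + 3784187 \left(2304 + 522811\right) = 1450411 + 3784187 \cdot 525115 = 1450411 + 1987133356505 = 1987134806916$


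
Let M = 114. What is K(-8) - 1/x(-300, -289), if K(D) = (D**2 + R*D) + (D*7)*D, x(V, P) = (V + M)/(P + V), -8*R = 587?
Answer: 6575/6 ≈ 1095.8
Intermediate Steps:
R = -587/8 (R = -1/8*587 = -587/8 ≈ -73.375)
x(V, P) = (114 + V)/(P + V) (x(V, P) = (V + 114)/(P + V) = (114 + V)/(P + V))
K(D) = 8*D**2 - 587*D/8 (K(D) = (D**2 - 587*D/8) + (D*7)*D = (D**2 - 587*D/8) + (7*D)*D = (D**2 - 587*D/8) + 7*D**2 = 8*D**2 - 587*D/8)
K(-8) - 1/x(-300, -289) = (1/8)*(-8)*(-587 + 64*(-8)) - 1/((114 - 300)/(-289 - 300)) = (1/8)*(-8)*(-587 - 512) - 1/(-186/(-589)) = (1/8)*(-8)*(-1099) - 1/((-1/589*(-186))) = 1099 - 1/6/19 = 1099 - 1*19/6 = 1099 - 19/6 = 6575/6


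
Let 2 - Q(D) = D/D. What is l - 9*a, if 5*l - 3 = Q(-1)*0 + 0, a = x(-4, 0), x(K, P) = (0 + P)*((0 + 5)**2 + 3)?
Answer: 3/5 ≈ 0.60000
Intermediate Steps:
x(K, P) = 28*P (x(K, P) = P*(5**2 + 3) = P*(25 + 3) = P*28 = 28*P)
Q(D) = 1 (Q(D) = 2 - D/D = 2 - 1*1 = 2 - 1 = 1)
a = 0 (a = 28*0 = 0)
l = 3/5 (l = 3/5 + (1*0 + 0)/5 = 3/5 + (0 + 0)/5 = 3/5 + (1/5)*0 = 3/5 + 0 = 3/5 ≈ 0.60000)
l - 9*a = 3/5 - 9*0 = 3/5 + 0 = 3/5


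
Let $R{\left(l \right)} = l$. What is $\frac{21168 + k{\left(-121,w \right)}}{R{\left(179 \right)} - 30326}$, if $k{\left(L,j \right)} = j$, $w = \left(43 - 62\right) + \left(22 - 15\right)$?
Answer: $- \frac{7052}{10049} \approx -0.70176$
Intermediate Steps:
$w = -12$ ($w = -19 + 7 = -12$)
$\frac{21168 + k{\left(-121,w \right)}}{R{\left(179 \right)} - 30326} = \frac{21168 - 12}{179 - 30326} = \frac{21156}{-30147} = 21156 \left(- \frac{1}{30147}\right) = - \frac{7052}{10049}$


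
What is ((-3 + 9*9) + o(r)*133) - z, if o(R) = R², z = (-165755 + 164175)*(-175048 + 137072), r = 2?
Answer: -60001470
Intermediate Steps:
z = 60002080 (z = -1580*(-37976) = 60002080)
((-3 + 9*9) + o(r)*133) - z = ((-3 + 9*9) + 2²*133) - 1*60002080 = ((-3 + 81) + 4*133) - 60002080 = (78 + 532) - 60002080 = 610 - 60002080 = -60001470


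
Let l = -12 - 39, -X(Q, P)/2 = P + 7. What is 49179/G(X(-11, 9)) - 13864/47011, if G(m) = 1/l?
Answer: -117909666283/47011 ≈ -2.5081e+6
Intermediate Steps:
X(Q, P) = -14 - 2*P (X(Q, P) = -2*(P + 7) = -2*(7 + P) = -14 - 2*P)
l = -51
G(m) = -1/51 (G(m) = 1/(-51) = -1/51)
49179/G(X(-11, 9)) - 13864/47011 = 49179/(-1/51) - 13864/47011 = 49179*(-51) - 13864*1/47011 = -2508129 - 13864/47011 = -117909666283/47011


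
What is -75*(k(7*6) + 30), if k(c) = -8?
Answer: -1650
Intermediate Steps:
-75*(k(7*6) + 30) = -75*(-8 + 30) = -75*22 = -1650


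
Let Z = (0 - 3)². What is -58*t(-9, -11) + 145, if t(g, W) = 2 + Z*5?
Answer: -2581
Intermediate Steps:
Z = 9 (Z = (-3)² = 9)
t(g, W) = 47 (t(g, W) = 2 + 9*5 = 2 + 45 = 47)
-58*t(-9, -11) + 145 = -58*47 + 145 = -2726 + 145 = -2581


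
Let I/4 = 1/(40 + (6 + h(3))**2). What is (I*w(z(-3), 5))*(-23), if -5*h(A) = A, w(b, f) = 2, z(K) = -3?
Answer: -4600/1729 ≈ -2.6605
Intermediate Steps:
h(A) = -A/5
I = 100/1729 (I = 4/(40 + (6 - 1/5*3)**2) = 4/(40 + (6 - 3/5)**2) = 4/(40 + (27/5)**2) = 4/(40 + 729/25) = 4/(1729/25) = 4*(25/1729) = 100/1729 ≈ 0.057837)
(I*w(z(-3), 5))*(-23) = ((100/1729)*2)*(-23) = (200/1729)*(-23) = -4600/1729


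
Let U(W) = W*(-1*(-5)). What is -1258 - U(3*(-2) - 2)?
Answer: -1218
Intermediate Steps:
U(W) = 5*W (U(W) = W*5 = 5*W)
-1258 - U(3*(-2) - 2) = -1258 - 5*(3*(-2) - 2) = -1258 - 5*(-6 - 2) = -1258 - 5*(-8) = -1258 - 1*(-40) = -1258 + 40 = -1218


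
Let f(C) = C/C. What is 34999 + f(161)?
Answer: 35000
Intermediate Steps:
f(C) = 1
34999 + f(161) = 34999 + 1 = 35000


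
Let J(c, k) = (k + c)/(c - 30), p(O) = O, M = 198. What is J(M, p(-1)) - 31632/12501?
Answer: -316831/233352 ≈ -1.3577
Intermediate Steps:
J(c, k) = (c + k)/(-30 + c)
J(M, p(-1)) - 31632/12501 = (198 - 1)/(-30 + 198) - 31632/12501 = 197/168 - 31632*1/12501 = (1/168)*197 - 10544/4167 = 197/168 - 10544/4167 = -316831/233352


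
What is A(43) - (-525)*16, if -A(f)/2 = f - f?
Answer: 8400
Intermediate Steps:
A(f) = 0 (A(f) = -2*(f - f) = -2*0 = 0)
A(43) - (-525)*16 = 0 - (-525)*16 = 0 - 1*(-8400) = 0 + 8400 = 8400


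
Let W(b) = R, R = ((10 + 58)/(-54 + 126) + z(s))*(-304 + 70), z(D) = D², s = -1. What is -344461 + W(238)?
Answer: -344916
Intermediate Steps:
R = -455 (R = ((10 + 58)/(-54 + 126) + (-1)²)*(-304 + 70) = (68/72 + 1)*(-234) = (68*(1/72) + 1)*(-234) = (17/18 + 1)*(-234) = (35/18)*(-234) = -455)
W(b) = -455
-344461 + W(238) = -344461 - 455 = -344916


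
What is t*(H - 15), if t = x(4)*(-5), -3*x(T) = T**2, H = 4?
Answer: -880/3 ≈ -293.33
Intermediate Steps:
x(T) = -T**2/3
t = 80/3 (t = -1/3*4**2*(-5) = -1/3*16*(-5) = -16/3*(-5) = 80/3 ≈ 26.667)
t*(H - 15) = 80*(4 - 15)/3 = (80/3)*(-11) = -880/3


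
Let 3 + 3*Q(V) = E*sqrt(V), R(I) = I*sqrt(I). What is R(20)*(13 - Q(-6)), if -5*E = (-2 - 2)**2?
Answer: 560*sqrt(5) + 128*I*sqrt(30)/3 ≈ 1252.2 + 233.7*I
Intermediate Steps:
E = -16/5 (E = -(-2 - 2)**2/5 = -1/5*(-4)**2 = -1/5*16 = -16/5 ≈ -3.2000)
R(I) = I**(3/2)
Q(V) = -1 - 16*sqrt(V)/15 (Q(V) = -1 + (-16*sqrt(V)/5)/3 = -1 - 16*sqrt(V)/15)
R(20)*(13 - Q(-6)) = 20**(3/2)*(13 - (-1 - 16*I*sqrt(6)/15)) = (40*sqrt(5))*(13 - (-1 - 16*I*sqrt(6)/15)) = (40*sqrt(5))*(13 + (1 + 16*I*sqrt(6)/15)) = (40*sqrt(5))*(14 + 16*I*sqrt(6)/15) = 40*sqrt(5)*(14 + 16*I*sqrt(6)/15)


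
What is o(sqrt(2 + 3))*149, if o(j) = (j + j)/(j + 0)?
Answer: 298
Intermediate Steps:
o(j) = 2 (o(j) = (2*j)/j = 2)
o(sqrt(2 + 3))*149 = 2*149 = 298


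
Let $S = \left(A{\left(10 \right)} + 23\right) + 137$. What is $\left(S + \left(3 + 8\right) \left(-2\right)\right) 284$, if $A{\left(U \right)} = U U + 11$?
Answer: $70716$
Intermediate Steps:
$A{\left(U \right)} = 11 + U^{2}$ ($A{\left(U \right)} = U^{2} + 11 = 11 + U^{2}$)
$S = 271$ ($S = \left(\left(11 + 10^{2}\right) + 23\right) + 137 = \left(\left(11 + 100\right) + 23\right) + 137 = \left(111 + 23\right) + 137 = 134 + 137 = 271$)
$\left(S + \left(3 + 8\right) \left(-2\right)\right) 284 = \left(271 + \left(3 + 8\right) \left(-2\right)\right) 284 = \left(271 + 11 \left(-2\right)\right) 284 = \left(271 - 22\right) 284 = 249 \cdot 284 = 70716$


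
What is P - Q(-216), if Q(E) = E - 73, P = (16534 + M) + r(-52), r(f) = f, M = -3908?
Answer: 12863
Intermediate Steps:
P = 12574 (P = (16534 - 3908) - 52 = 12626 - 52 = 12574)
Q(E) = -73 + E
P - Q(-216) = 12574 - (-73 - 216) = 12574 - 1*(-289) = 12574 + 289 = 12863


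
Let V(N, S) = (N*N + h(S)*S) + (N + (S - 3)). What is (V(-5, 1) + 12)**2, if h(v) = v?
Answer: 961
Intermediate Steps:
V(N, S) = -3 + N + S + N**2 + S**2 (V(N, S) = (N*N + S*S) + (N + (S - 3)) = (N**2 + S**2) + (N + (-3 + S)) = (N**2 + S**2) + (-3 + N + S) = -3 + N + S + N**2 + S**2)
(V(-5, 1) + 12)**2 = ((-3 - 5 + 1 + (-5)**2 + 1**2) + 12)**2 = ((-3 - 5 + 1 + 25 + 1) + 12)**2 = (19 + 12)**2 = 31**2 = 961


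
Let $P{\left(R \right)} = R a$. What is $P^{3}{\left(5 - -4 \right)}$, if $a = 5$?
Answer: $91125$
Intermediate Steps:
$P{\left(R \right)} = 5 R$ ($P{\left(R \right)} = R 5 = 5 R$)
$P^{3}{\left(5 - -4 \right)} = \left(5 \left(5 - -4\right)\right)^{3} = \left(5 \left(5 + 4\right)\right)^{3} = \left(5 \cdot 9\right)^{3} = 45^{3} = 91125$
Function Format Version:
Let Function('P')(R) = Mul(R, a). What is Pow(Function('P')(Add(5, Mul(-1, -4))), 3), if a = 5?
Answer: 91125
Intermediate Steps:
Function('P')(R) = Mul(5, R) (Function('P')(R) = Mul(R, 5) = Mul(5, R))
Pow(Function('P')(Add(5, Mul(-1, -4))), 3) = Pow(Mul(5, Add(5, Mul(-1, -4))), 3) = Pow(Mul(5, Add(5, 4)), 3) = Pow(Mul(5, 9), 3) = Pow(45, 3) = 91125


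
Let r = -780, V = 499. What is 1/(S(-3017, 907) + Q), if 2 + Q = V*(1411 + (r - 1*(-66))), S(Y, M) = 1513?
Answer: 1/349314 ≈ 2.8628e-6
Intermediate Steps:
Q = 347801 (Q = -2 + 499*(1411 + (-780 - 1*(-66))) = -2 + 499*(1411 + (-780 + 66)) = -2 + 499*(1411 - 714) = -2 + 499*697 = -2 + 347803 = 347801)
1/(S(-3017, 907) + Q) = 1/(1513 + 347801) = 1/349314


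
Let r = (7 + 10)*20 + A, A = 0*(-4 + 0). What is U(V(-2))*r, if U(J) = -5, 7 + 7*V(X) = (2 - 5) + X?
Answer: -1700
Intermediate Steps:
V(X) = -10/7 + X/7 (V(X) = -1 + ((2 - 5) + X)/7 = -1 + (-3 + X)/7 = -1 + (-3/7 + X/7) = -10/7 + X/7)
A = 0 (A = 0*(-4) = 0)
r = 340 (r = (7 + 10)*20 + 0 = 17*20 + 0 = 340 + 0 = 340)
U(V(-2))*r = -5*340 = -1700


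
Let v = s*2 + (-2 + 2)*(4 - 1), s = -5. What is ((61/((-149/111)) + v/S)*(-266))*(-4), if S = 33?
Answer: -239328712/4917 ≈ -48674.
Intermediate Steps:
v = -10 (v = -5*2 + (-2 + 2)*(4 - 1) = -10 + 0*3 = -10 + 0 = -10)
((61/((-149/111)) + v/S)*(-266))*(-4) = ((61/((-149/111)) - 10/33)*(-266))*(-4) = ((61/((-149*1/111)) - 10*1/33)*(-266))*(-4) = ((61/(-149/111) - 10/33)*(-266))*(-4) = ((61*(-111/149) - 10/33)*(-266))*(-4) = ((-6771/149 - 10/33)*(-266))*(-4) = -224933/4917*(-266)*(-4) = (59832178/4917)*(-4) = -239328712/4917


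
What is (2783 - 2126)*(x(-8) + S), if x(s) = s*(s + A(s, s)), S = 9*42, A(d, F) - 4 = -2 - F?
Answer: 237834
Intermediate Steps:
A(d, F) = 2 - F (A(d, F) = 4 + (-2 - F) = 2 - F)
S = 378
x(s) = 2*s (x(s) = s*(s + (2 - s)) = s*2 = 2*s)
(2783 - 2126)*(x(-8) + S) = (2783 - 2126)*(2*(-8) + 378) = 657*(-16 + 378) = 657*362 = 237834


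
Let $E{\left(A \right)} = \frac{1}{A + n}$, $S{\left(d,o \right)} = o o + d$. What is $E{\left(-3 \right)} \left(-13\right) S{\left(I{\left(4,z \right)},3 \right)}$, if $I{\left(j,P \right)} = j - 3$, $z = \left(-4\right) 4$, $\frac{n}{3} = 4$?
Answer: $- \frac{130}{9} \approx -14.444$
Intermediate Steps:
$n = 12$ ($n = 3 \cdot 4 = 12$)
$z = -16$
$I{\left(j,P \right)} = -3 + j$ ($I{\left(j,P \right)} = j - 3 = -3 + j$)
$S{\left(d,o \right)} = d + o^{2}$ ($S{\left(d,o \right)} = o^{2} + d = d + o^{2}$)
$E{\left(A \right)} = \frac{1}{12 + A}$ ($E{\left(A \right)} = \frac{1}{A + 12} = \frac{1}{12 + A}$)
$E{\left(-3 \right)} \left(-13\right) S{\left(I{\left(4,z \right)},3 \right)} = \frac{1}{12 - 3} \left(-13\right) \left(\left(-3 + 4\right) + 3^{2}\right) = \frac{1}{9} \left(-13\right) \left(1 + 9\right) = \frac{1}{9} \left(-13\right) 10 = \left(- \frac{13}{9}\right) 10 = - \frac{130}{9}$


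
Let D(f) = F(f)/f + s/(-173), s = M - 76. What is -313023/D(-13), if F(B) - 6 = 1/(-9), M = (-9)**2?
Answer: 6335898543/9754 ≈ 6.4957e+5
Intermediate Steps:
M = 81
s = 5 (s = 81 - 76 = 5)
F(B) = 53/9 (F(B) = 6 + 1/(-9) = 6 - 1/9 = 53/9)
D(f) = -5/173 + 53/(9*f) (D(f) = 53/(9*f) + 5/(-173) = 53/(9*f) + 5*(-1/173) = 53/(9*f) - 5/173 = -5/173 + 53/(9*f))
-313023/D(-13) = -313023*(-20241/(9169 - 45*(-13))) = -313023*(-20241/(9169 + 585)) = -313023/((1/1557)*(-1/13)*9754) = -313023/(-9754/20241) = -313023*(-20241/9754) = 6335898543/9754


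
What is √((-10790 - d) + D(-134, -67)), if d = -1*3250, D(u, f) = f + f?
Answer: I*√7674 ≈ 87.601*I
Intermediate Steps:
D(u, f) = 2*f
d = -3250
√((-10790 - d) + D(-134, -67)) = √((-10790 - 1*(-3250)) + 2*(-67)) = √((-10790 + 3250) - 134) = √(-7540 - 134) = √(-7674) = I*√7674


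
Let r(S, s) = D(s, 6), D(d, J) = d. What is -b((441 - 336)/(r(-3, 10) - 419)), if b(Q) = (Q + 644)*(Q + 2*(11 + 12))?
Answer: -4925911319/167281 ≈ -29447.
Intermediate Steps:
r(S, s) = s
b(Q) = (46 + Q)*(644 + Q) (b(Q) = (644 + Q)*(Q + 2*23) = (644 + Q)*(Q + 46) = (644 + Q)*(46 + Q) = (46 + Q)*(644 + Q))
-b((441 - 336)/(r(-3, 10) - 419)) = -(29624 + ((441 - 336)/(10 - 419))² + 690*((441 - 336)/(10 - 419))) = -(29624 + (105/(-409))² + 690*(105/(-409))) = -(29624 + (105*(-1/409))² + 690*(105*(-1/409))) = -(29624 + (-105/409)² + 690*(-105/409)) = -(29624 + 11025/167281 - 72450/409) = -1*4925911319/167281 = -4925911319/167281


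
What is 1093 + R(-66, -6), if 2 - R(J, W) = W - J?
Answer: 1035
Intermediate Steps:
R(J, W) = 2 + J - W (R(J, W) = 2 - (W - J) = 2 + (J - W) = 2 + J - W)
1093 + R(-66, -6) = 1093 + (2 - 66 - 1*(-6)) = 1093 + (2 - 66 + 6) = 1093 - 58 = 1035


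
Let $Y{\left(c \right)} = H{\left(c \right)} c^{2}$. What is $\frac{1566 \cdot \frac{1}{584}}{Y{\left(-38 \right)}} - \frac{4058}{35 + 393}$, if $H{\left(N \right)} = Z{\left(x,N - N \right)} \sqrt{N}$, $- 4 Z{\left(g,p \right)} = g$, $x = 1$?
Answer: $- \frac{2029}{214} + \frac{783 i \sqrt{38}}{4005656} \approx -9.4813 + 0.001205 i$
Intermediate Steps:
$Z{\left(g,p \right)} = - \frac{g}{4}$
$H{\left(N \right)} = - \frac{\sqrt{N}}{4}$ ($H{\left(N \right)} = \left(- \frac{1}{4}\right) 1 \sqrt{N} = - \frac{\sqrt{N}}{4}$)
$Y{\left(c \right)} = - \frac{c^{\frac{5}{2}}}{4}$ ($Y{\left(c \right)} = - \frac{\sqrt{c}}{4} c^{2} = - \frac{c^{\frac{5}{2}}}{4}$)
$\frac{1566 \cdot \frac{1}{584}}{Y{\left(-38 \right)}} - \frac{4058}{35 + 393} = \frac{1566 \cdot \frac{1}{584}}{\left(- \frac{1}{4}\right) \left(-38\right)^{\frac{5}{2}}} - \frac{4058}{35 + 393} = \frac{1566 \cdot \frac{1}{584}}{\left(- \frac{1}{4}\right) 1444 i \sqrt{38}} - \frac{4058}{428} = \frac{783}{292 \left(- 361 i \sqrt{38}\right)} - \frac{2029}{214} = \frac{783 \frac{i \sqrt{38}}{13718}}{292} - \frac{2029}{214} = \frac{783 i \sqrt{38}}{4005656} - \frac{2029}{214} = - \frac{2029}{214} + \frac{783 i \sqrt{38}}{4005656}$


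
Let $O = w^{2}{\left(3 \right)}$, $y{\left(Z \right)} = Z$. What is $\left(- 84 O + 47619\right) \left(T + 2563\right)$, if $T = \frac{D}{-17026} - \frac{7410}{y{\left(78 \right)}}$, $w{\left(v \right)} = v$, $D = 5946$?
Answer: $\frac{984456242793}{8513} \approx 1.1564 \cdot 10^{8}$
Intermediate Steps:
$O = 9$ ($O = 3^{2} = 9$)
$T = - \frac{811708}{8513}$ ($T = \frac{5946}{-17026} - \frac{7410}{78} = 5946 \left(- \frac{1}{17026}\right) - 95 = - \frac{2973}{8513} - 95 = - \frac{811708}{8513} \approx -95.349$)
$\left(- 84 O + 47619\right) \left(T + 2563\right) = \left(\left(-84\right) 9 + 47619\right) \left(- \frac{811708}{8513} + 2563\right) = \left(-756 + 47619\right) \frac{21007111}{8513} = 46863 \cdot \frac{21007111}{8513} = \frac{984456242793}{8513}$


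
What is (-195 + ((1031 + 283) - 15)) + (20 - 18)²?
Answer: 1108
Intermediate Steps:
(-195 + ((1031 + 283) - 15)) + (20 - 18)² = (-195 + (1314 - 15)) + 2² = (-195 + 1299) + 4 = 1104 + 4 = 1108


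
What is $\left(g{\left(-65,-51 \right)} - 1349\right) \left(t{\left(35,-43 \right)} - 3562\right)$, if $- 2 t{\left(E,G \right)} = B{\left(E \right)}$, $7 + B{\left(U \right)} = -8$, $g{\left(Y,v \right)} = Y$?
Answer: $5026063$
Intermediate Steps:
$B{\left(U \right)} = -15$ ($B{\left(U \right)} = -7 - 8 = -15$)
$t{\left(E,G \right)} = \frac{15}{2}$ ($t{\left(E,G \right)} = \left(- \frac{1}{2}\right) \left(-15\right) = \frac{15}{2}$)
$\left(g{\left(-65,-51 \right)} - 1349\right) \left(t{\left(35,-43 \right)} - 3562\right) = \left(-65 - 1349\right) \left(\frac{15}{2} - 3562\right) = - 1414 \left(\frac{15}{2} - 3562\right) = \left(-1414\right) \left(- \frac{7109}{2}\right) = 5026063$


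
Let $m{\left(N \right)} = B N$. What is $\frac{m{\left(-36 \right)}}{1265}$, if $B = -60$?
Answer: $\frac{432}{253} \approx 1.7075$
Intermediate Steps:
$m{\left(N \right)} = - 60 N$
$\frac{m{\left(-36 \right)}}{1265} = \frac{\left(-60\right) \left(-36\right)}{1265} = 2160 \cdot \frac{1}{1265} = \frac{432}{253}$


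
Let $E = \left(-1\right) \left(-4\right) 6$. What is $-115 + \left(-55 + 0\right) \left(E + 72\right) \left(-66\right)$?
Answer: $348365$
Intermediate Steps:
$E = 24$ ($E = 4 \cdot 6 = 24$)
$-115 + \left(-55 + 0\right) \left(E + 72\right) \left(-66\right) = -115 + \left(-55 + 0\right) \left(24 + 72\right) \left(-66\right) = -115 + \left(-55\right) 96 \left(-66\right) = -115 - -348480 = -115 + 348480 = 348365$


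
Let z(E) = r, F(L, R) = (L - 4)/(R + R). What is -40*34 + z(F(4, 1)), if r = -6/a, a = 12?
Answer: -2721/2 ≈ -1360.5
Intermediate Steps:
F(L, R) = (-4 + L)/(2*R) (F(L, R) = (-4 + L)/((2*R)) = (-4 + L)*(1/(2*R)) = (-4 + L)/(2*R))
r = -½ (r = -6/12 = -6*1/12 = -½ ≈ -0.50000)
z(E) = -½
-40*34 + z(F(4, 1)) = -40*34 - ½ = -1360 - ½ = -2721/2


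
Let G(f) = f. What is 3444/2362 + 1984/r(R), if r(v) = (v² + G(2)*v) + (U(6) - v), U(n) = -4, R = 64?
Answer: 2374934/1227059 ≈ 1.9355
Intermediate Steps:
r(v) = -4 + v + v² (r(v) = (v² + 2*v) + (-4 - v) = -4 + v + v²)
3444/2362 + 1984/r(R) = 3444/2362 + 1984/(-4 + 64 + 64²) = 3444*(1/2362) + 1984/(-4 + 64 + 4096) = 1722/1181 + 1984/4156 = 1722/1181 + 1984*(1/4156) = 1722/1181 + 496/1039 = 2374934/1227059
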